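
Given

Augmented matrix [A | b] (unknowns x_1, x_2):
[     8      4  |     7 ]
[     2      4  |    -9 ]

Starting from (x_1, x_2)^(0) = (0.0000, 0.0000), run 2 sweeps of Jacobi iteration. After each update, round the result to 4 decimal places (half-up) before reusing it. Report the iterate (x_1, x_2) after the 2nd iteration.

(2.0000, -2.6875)

Iteration 1:
  x_1 = (7 - (4)·0.0000) / (8) = 0.8750
  x_2 = (-9 - (2)·0.0000) / (4) = -2.2500
Iteration 2:
  x_1 = (7 - (4)·-2.2500) / (8) = 2.0000
  x_2 = (-9 - (2)·0.8750) / (4) = -2.6875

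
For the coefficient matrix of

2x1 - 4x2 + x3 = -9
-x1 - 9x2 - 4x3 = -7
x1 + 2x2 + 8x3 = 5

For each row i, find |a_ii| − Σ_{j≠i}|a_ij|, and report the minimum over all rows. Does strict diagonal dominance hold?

-3

row 1: |2| − (4+1) = -3
row 2: |-9| − (1+4) = 4
row 3: |8| − (1+2) = 5
minimum over rows = -3 → not strictly diagonally dominant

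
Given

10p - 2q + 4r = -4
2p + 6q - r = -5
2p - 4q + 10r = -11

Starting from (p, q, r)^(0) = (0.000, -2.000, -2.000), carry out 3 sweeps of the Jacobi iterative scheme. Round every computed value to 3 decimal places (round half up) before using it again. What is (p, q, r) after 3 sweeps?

(-0.003, -1.137, -1.585)

Iteration 1:
  p = (-4 - (-2)·-2.000 - (4)·-2.000) / (10) = 0.000
  q = (-5 - (2)·0.000 - (-1)·-2.000) / (6) = -1.167
  r = (-11 - (2)·0.000 - (-4)·-2.000) / (10) = -1.900
Iteration 2:
  p = (-4 - (-2)·-1.167 - (4)·-1.900) / (10) = 0.127
  q = (-5 - (2)·0.000 - (-1)·-1.900) / (6) = -1.150
  r = (-11 - (2)·0.000 - (-4)·-1.167) / (10) = -1.567
Iteration 3:
  p = (-4 - (-2)·-1.150 - (4)·-1.567) / (10) = -0.003
  q = (-5 - (2)·0.127 - (-1)·-1.567) / (6) = -1.137
  r = (-11 - (2)·0.127 - (-4)·-1.150) / (10) = -1.585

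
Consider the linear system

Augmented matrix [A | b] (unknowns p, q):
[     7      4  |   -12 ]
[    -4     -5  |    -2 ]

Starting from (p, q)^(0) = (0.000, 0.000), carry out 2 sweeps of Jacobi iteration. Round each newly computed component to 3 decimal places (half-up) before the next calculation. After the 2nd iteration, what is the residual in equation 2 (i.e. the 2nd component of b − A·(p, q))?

Iteration 1:
  p = (-12 - (4)·0.000) / (7) = -1.714
  q = (-2 - (-4)·0.000) / (-5) = 0.400
Iteration 2:
  p = (-12 - (4)·0.400) / (7) = -1.943
  q = (-2 - (-4)·-1.714) / (-5) = 1.771
Residual b − A·x = (-5.483, -0.917)

-0.917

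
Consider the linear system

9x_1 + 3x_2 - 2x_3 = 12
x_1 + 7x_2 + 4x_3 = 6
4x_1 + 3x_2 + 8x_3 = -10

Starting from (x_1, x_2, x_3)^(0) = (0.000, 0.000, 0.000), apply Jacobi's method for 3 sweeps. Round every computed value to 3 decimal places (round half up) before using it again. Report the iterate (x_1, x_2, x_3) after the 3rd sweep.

Iteration 1:
  x_1 = (12 - (3)·0.000 - (-2)·0.000) / (9) = 1.333
  x_2 = (6 - (1)·0.000 - (4)·0.000) / (7) = 0.857
  x_3 = (-10 - (4)·0.000 - (3)·0.000) / (8) = -1.250
Iteration 2:
  x_1 = (12 - (3)·0.857 - (-2)·-1.250) / (9) = 0.770
  x_2 = (6 - (1)·1.333 - (4)·-1.250) / (7) = 1.381
  x_3 = (-10 - (4)·1.333 - (3)·0.857) / (8) = -2.238
Iteration 3:
  x_1 = (12 - (3)·1.381 - (-2)·-2.238) / (9) = 0.376
  x_2 = (6 - (1)·0.770 - (4)·-2.238) / (7) = 2.026
  x_3 = (-10 - (4)·0.770 - (3)·1.381) / (8) = -2.153

(0.376, 2.026, -2.153)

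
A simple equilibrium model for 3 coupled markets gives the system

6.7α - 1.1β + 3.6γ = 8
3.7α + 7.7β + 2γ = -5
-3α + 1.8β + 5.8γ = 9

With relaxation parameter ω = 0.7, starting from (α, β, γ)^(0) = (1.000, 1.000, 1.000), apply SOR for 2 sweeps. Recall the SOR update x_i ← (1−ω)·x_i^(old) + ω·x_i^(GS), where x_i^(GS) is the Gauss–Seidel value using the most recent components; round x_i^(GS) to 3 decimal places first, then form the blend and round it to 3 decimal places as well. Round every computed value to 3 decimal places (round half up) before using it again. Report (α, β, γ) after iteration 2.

Iteration 1:
  α: GS value = (8 - (-1.1)·1.000 - (3.6)·1.000) / (6.7) = 0.821;  α ← (1−ω)·1.000 + ω·0.821 = 0.875
  β: GS value = (-5 - (3.7)·0.875 - (2)·1.000) / (7.7) = -1.330;  β ← (1−ω)·1.000 + ω·-1.330 = -0.631
  γ: GS value = (9 - (-3)·0.875 - (1.8)·-0.631) / (5.8) = 2.200;  γ ← (1−ω)·1.000 + ω·2.200 = 1.840
Iteration 2:
  α: GS value = (8 - (-1.1)·-0.631 - (3.6)·1.840) / (6.7) = 0.102;  α ← (1−ω)·0.875 + ω·0.102 = 0.334
  β: GS value = (-5 - (3.7)·0.334 - (2)·1.840) / (7.7) = -1.288;  β ← (1−ω)·-0.631 + ω·-1.288 = -1.091
  γ: GS value = (9 - (-3)·0.334 - (1.8)·-1.091) / (5.8) = 2.063;  γ ← (1−ω)·1.840 + ω·2.063 = 1.996

(0.334, -1.091, 1.996)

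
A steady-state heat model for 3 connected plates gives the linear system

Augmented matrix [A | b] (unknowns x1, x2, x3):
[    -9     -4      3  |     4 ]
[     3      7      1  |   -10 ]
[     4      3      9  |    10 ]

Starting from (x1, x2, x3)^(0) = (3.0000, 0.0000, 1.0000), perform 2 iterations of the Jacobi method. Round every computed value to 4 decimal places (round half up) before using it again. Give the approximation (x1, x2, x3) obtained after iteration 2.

Iteration 1:
  x1 = (4 - (-4)·0.0000 - (3)·1.0000) / (-9) = -0.1111
  x2 = (-10 - (3)·3.0000 - (1)·1.0000) / (7) = -2.8571
  x3 = (10 - (4)·3.0000 - (3)·0.0000) / (9) = -0.2222
Iteration 2:
  x1 = (4 - (-4)·-2.8571 - (3)·-0.2222) / (-9) = 0.7513
  x2 = (-10 - (3)·-0.1111 - (1)·-0.2222) / (7) = -1.3492
  x3 = (10 - (4)·-0.1111 - (3)·-2.8571) / (9) = 2.1129

(0.7513, -1.3492, 2.1129)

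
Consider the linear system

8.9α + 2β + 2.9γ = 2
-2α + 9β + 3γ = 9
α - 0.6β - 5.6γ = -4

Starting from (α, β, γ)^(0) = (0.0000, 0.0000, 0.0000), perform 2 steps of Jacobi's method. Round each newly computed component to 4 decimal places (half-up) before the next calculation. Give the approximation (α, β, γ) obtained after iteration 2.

Iteration 1:
  α = (2 - (2)·0.0000 - (2.9)·0.0000) / (8.9) = 0.2247
  β = (9 - (-2)·0.0000 - (3)·0.0000) / (9) = 1.0000
  γ = (-4 - (1)·0.0000 - (-0.6)·0.0000) / (-5.6) = 0.7143
Iteration 2:
  α = (2 - (2)·1.0000 - (2.9)·0.7143) / (8.9) = -0.2327
  β = (9 - (-2)·0.2247 - (3)·0.7143) / (9) = 0.8118
  γ = (-4 - (1)·0.2247 - (-0.6)·1.0000) / (-5.6) = 0.6473

(-0.2327, 0.8118, 0.6473)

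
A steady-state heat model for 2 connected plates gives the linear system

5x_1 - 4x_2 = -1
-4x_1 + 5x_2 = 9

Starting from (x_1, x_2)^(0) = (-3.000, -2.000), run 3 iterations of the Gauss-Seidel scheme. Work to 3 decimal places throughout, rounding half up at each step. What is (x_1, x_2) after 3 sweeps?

Iteration 1:
  x_1 = (-1 - (-4)·-2.000) / (5) = -1.800
  x_2 = (9 - (-4)·-1.800) / (5) = 0.360
Iteration 2:
  x_1 = (-1 - (-4)·0.360) / (5) = 0.088
  x_2 = (9 - (-4)·0.088) / (5) = 1.870
Iteration 3:
  x_1 = (-1 - (-4)·1.870) / (5) = 1.296
  x_2 = (9 - (-4)·1.296) / (5) = 2.837

(1.296, 2.837)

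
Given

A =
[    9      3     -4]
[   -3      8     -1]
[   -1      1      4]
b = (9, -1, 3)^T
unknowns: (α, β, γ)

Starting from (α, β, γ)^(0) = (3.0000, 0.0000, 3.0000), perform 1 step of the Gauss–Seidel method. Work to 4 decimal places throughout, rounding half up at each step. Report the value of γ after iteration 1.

Iteration 1:
  α = (9 - (3)·0.0000 - (-4)·3.0000) / (9) = 2.3333
  β = (-1 - (-3)·2.3333 - (-1)·3.0000) / (8) = 1.1250
  γ = (3 - (-1)·2.3333 - (1)·1.1250) / (4) = 1.0521

1.0521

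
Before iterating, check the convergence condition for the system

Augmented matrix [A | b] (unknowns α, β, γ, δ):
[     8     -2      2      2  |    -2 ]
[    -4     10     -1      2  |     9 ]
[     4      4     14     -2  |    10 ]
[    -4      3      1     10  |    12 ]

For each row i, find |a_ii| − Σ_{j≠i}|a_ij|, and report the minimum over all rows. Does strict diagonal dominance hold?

row 1: |8| − (2+2+2) = 2
row 2: |10| − (4+1+2) = 3
row 3: |14| − (4+4+2) = 4
row 4: |10| − (4+3+1) = 2
minimum over rows = 2 → strictly diagonally dominant (convergence guaranteed)

2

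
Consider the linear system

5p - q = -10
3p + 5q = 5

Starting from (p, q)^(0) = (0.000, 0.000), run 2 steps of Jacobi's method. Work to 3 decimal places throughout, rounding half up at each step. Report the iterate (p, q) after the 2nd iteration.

(-1.800, 2.200)

Iteration 1:
  p = (-10 - (-1)·0.000) / (5) = -2.000
  q = (5 - (3)·0.000) / (5) = 1.000
Iteration 2:
  p = (-10 - (-1)·1.000) / (5) = -1.800
  q = (5 - (3)·-2.000) / (5) = 2.200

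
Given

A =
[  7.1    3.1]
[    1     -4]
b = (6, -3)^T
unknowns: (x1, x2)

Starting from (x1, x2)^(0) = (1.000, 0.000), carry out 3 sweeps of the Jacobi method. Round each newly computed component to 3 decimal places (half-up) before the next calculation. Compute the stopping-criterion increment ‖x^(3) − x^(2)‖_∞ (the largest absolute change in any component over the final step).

0.109

Iteration 1:
  x1 = (6 - (3.1)·0.000) / (7.1) = 0.845
  x2 = (-3 - (1)·1.000) / (-4) = 1.000
Iteration 2:
  x1 = (6 - (3.1)·1.000) / (7.1) = 0.408
  x2 = (-3 - (1)·0.845) / (-4) = 0.961
Iteration 3:
  x1 = (6 - (3.1)·0.961) / (7.1) = 0.425
  x2 = (-3 - (1)·0.408) / (-4) = 0.852
Change: (0.017, -0.109) → max |·| = 0.109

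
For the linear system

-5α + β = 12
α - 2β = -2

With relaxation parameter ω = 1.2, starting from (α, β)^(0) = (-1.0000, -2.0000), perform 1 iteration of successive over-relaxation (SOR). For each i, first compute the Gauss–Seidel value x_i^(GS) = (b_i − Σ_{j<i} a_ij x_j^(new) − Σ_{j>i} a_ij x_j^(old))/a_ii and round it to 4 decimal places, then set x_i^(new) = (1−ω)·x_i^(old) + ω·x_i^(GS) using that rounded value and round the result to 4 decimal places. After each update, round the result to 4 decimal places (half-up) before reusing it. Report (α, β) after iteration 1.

Iteration 1:
  α: GS value = (12 - (1)·-2.0000) / (-5) = -2.8000;  α ← (1−ω)·-1.0000 + ω·-2.8000 = -3.1600
  β: GS value = (-2 - (1)·-3.1600) / (-2) = -0.5800;  β ← (1−ω)·-2.0000 + ω·-0.5800 = -0.2960

(-3.1600, -0.2960)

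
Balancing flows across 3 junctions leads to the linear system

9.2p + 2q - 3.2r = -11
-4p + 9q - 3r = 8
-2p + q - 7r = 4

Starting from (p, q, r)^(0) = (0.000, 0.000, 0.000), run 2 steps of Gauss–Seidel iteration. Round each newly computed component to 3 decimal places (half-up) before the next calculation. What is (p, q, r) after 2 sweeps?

(-1.336, 0.235, -0.156)

Iteration 1:
  p = (-11 - (2)·0.000 - (-3.2)·0.000) / (9.2) = -1.196
  q = (8 - (-4)·-1.196 - (-3)·0.000) / (9) = 0.357
  r = (4 - (-2)·-1.196 - (1)·0.357) / (-7) = -0.179
Iteration 2:
  p = (-11 - (2)·0.357 - (-3.2)·-0.179) / (9.2) = -1.336
  q = (8 - (-4)·-1.336 - (-3)·-0.179) / (9) = 0.235
  r = (4 - (-2)·-1.336 - (1)·0.235) / (-7) = -0.156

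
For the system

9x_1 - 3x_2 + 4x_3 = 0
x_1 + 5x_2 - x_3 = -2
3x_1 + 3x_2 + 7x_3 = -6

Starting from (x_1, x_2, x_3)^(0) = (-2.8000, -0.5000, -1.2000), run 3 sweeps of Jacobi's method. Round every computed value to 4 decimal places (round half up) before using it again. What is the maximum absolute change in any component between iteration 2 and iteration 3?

Iteration 1:
  x_1 = (0 - (-3)·-0.5000 - (4)·-1.2000) / (9) = 0.3667
  x_2 = (-2 - (1)·-2.8000 - (-1)·-1.2000) / (5) = -0.0800
  x_3 = (-6 - (3)·-2.8000 - (3)·-0.5000) / (7) = 0.5571
Iteration 2:
  x_1 = (0 - (-3)·-0.0800 - (4)·0.5571) / (9) = -0.2743
  x_2 = (-2 - (1)·0.3667 - (-1)·0.5571) / (5) = -0.3619
  x_3 = (-6 - (3)·0.3667 - (3)·-0.0800) / (7) = -0.9800
Iteration 3:
  x_1 = (0 - (-3)·-0.3619 - (4)·-0.9800) / (9) = 0.3149
  x_2 = (-2 - (1)·-0.2743 - (-1)·-0.9800) / (5) = -0.5411
  x_3 = (-6 - (3)·-0.2743 - (3)·-0.3619) / (7) = -0.5845
Change: (0.5892, -0.1792, 0.3955) → max |·| = 0.5892

0.5892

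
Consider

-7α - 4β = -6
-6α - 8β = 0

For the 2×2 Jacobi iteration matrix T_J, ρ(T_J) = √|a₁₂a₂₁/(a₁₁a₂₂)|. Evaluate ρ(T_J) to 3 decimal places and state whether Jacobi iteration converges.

a₁₂a₂₁/(a₁₁a₂₂) = (-4)·(-6) / ((-7)·(-8)) = 0.428571
ρ = √|0.428571| = √0.428571 = 0.655
ρ < 1, so Jacobi converges

0.655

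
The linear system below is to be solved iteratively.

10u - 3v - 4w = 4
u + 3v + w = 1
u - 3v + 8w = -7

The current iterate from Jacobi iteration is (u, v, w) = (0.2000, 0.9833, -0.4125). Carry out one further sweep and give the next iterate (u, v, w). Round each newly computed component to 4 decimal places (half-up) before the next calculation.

(0.5300, 0.4042, -0.5313)

One sweep:
  u = (4 - (-3)·0.9833 - (-4)·-0.4125) / (10) = 0.5300
  v = (1 - (1)·0.2000 - (1)·-0.4125) / (3) = 0.4042
  w = (-7 - (1)·0.2000 - (-3)·0.9833) / (8) = -0.5313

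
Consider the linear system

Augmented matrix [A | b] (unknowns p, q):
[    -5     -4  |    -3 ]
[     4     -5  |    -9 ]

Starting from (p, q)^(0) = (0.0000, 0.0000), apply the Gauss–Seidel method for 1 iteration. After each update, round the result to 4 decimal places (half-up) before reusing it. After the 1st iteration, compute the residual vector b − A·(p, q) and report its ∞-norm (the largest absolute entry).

9.1200

Iteration 1:
  p = (-3 - (-4)·0.0000) / (-5) = 0.6000
  q = (-9 - (4)·0.6000) / (-5) = 2.2800
Residual b − A·x = (9.1200, 0.0000); ∞-norm = 9.1200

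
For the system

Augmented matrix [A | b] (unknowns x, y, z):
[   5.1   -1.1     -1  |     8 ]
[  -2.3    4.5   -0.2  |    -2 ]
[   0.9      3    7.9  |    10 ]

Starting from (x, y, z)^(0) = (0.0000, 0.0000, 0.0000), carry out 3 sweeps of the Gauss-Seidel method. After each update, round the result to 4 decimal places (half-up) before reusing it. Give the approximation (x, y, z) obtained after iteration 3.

Iteration 1:
  x = (8 - (-1.1)·0.0000 - (-1)·0.0000) / (5.1) = 1.5686
  y = (-2 - (-2.3)·1.5686 - (-0.2)·0.0000) / (4.5) = 0.3573
  z = (10 - (0.9)·1.5686 - (3)·0.3573) / (7.9) = 0.9514
Iteration 2:
  x = (8 - (-1.1)·0.3573 - (-1)·0.9514) / (5.1) = 1.8322
  y = (-2 - (-2.3)·1.8322 - (-0.2)·0.9514) / (4.5) = 0.5343
  z = (10 - (0.9)·1.8322 - (3)·0.5343) / (7.9) = 0.8542
Iteration 3:
  x = (8 - (-1.1)·0.5343 - (-1)·0.8542) / (5.1) = 1.8514
  y = (-2 - (-2.3)·1.8514 - (-0.2)·0.8542) / (4.5) = 0.5398
  z = (10 - (0.9)·1.8514 - (3)·0.5398) / (7.9) = 0.8499

(1.8514, 0.5398, 0.8499)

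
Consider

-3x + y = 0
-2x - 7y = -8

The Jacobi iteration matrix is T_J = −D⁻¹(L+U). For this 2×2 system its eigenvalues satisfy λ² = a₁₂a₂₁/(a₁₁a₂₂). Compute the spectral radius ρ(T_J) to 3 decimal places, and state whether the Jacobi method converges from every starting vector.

0.309

a₁₂a₂₁/(a₁₁a₂₂) = (1)·(-2) / ((-3)·(-7)) = -0.095238
ρ = √|-0.095238| = √0.095238 = 0.309
ρ < 1, so Jacobi converges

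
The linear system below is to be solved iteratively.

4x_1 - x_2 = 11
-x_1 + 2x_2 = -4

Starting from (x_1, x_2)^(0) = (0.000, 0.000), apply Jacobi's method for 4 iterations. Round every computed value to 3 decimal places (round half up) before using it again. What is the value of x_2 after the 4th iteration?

-0.703

Iteration 1:
  x_1 = (11 - (-1)·0.000) / (4) = 2.750
  x_2 = (-4 - (-1)·0.000) / (2) = -2.000
Iteration 2:
  x_1 = (11 - (-1)·-2.000) / (4) = 2.250
  x_2 = (-4 - (-1)·2.750) / (2) = -0.625
Iteration 3:
  x_1 = (11 - (-1)·-0.625) / (4) = 2.594
  x_2 = (-4 - (-1)·2.250) / (2) = -0.875
Iteration 4:
  x_1 = (11 - (-1)·-0.875) / (4) = 2.531
  x_2 = (-4 - (-1)·2.594) / (2) = -0.703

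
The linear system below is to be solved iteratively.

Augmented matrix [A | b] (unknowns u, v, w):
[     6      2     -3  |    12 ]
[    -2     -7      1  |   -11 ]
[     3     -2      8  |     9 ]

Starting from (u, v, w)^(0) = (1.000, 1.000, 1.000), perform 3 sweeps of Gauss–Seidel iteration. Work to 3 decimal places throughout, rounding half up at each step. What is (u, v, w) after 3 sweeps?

(1.971, 1.105, 0.662)

Iteration 1:
  u = (12 - (2)·1.000 - (-3)·1.000) / (6) = 2.167
  v = (-11 - (-2)·2.167 - (1)·1.000) / (-7) = 1.095
  w = (9 - (3)·2.167 - (-2)·1.095) / (8) = 0.586
Iteration 2:
  u = (12 - (2)·1.095 - (-3)·0.586) / (6) = 1.928
  v = (-11 - (-2)·1.928 - (1)·0.586) / (-7) = 1.104
  w = (9 - (3)·1.928 - (-2)·1.104) / (8) = 0.678
Iteration 3:
  u = (12 - (2)·1.104 - (-3)·0.678) / (6) = 1.971
  v = (-11 - (-2)·1.971 - (1)·0.678) / (-7) = 1.105
  w = (9 - (3)·1.971 - (-2)·1.105) / (8) = 0.662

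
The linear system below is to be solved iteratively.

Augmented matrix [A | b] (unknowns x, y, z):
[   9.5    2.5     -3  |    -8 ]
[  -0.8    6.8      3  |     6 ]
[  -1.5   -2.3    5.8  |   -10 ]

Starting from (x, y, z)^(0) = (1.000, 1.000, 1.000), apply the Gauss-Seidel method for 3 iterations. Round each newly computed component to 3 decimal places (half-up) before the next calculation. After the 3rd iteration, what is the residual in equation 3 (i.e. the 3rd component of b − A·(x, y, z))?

0.000

Iteration 1:
  x = (-8 - (2.5)·1.000 - (-3)·1.000) / (9.5) = -0.789
  y = (6 - (-0.8)·-0.789 - (3)·1.000) / (6.8) = 0.348
  z = (-10 - (-1.5)·-0.789 - (-2.3)·0.348) / (5.8) = -1.790
Iteration 2:
  x = (-8 - (2.5)·0.348 - (-3)·-1.790) / (9.5) = -1.499
  y = (6 - (-0.8)·-1.499 - (3)·-1.790) / (6.8) = 1.496
  z = (-10 - (-1.5)·-1.499 - (-2.3)·1.496) / (5.8) = -1.519
Iteration 3:
  x = (-8 - (2.5)·1.496 - (-3)·-1.519) / (9.5) = -1.715
  y = (6 - (-0.8)·-1.715 - (3)·-1.519) / (6.8) = 1.351
  z = (-10 - (-1.5)·-1.715 - (-2.3)·1.351) / (5.8) = -1.632
Residual b − A·x = (0.019, 0.337, 0.000)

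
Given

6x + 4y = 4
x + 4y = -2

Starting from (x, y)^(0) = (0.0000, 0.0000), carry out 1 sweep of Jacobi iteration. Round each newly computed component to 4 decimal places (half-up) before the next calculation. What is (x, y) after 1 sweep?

Iteration 1:
  x = (4 - (4)·0.0000) / (6) = 0.6667
  y = (-2 - (1)·0.0000) / (4) = -0.5000

(0.6667, -0.5000)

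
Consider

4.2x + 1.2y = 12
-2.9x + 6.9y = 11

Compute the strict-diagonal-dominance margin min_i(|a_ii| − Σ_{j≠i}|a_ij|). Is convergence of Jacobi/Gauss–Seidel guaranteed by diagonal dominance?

3

row 1: |4.2| − (1.2) = 3
row 2: |6.9| − (2.9) = 4
minimum over rows = 3 → strictly diagonally dominant (convergence guaranteed)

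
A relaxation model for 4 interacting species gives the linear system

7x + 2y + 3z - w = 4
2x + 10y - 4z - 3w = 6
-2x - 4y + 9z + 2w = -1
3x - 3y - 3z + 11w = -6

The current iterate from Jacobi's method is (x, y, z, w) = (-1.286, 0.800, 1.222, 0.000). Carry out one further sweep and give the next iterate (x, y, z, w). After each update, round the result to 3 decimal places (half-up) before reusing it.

One sweep:
  x = (4 - (2)·0.800 - (3)·1.222 - (-1)·0.000) / (7) = -0.181
  y = (6 - (2)·-1.286 - (-4)·1.222 - (-3)·0.000) / (10) = 1.346
  z = (-1 - (-2)·-1.286 - (-4)·0.800 - (2)·0.000) / (9) = -0.041
  w = (-6 - (3)·-1.286 - (-3)·0.800 - (-3)·1.222) / (11) = 0.357

(-0.181, 1.346, -0.041, 0.357)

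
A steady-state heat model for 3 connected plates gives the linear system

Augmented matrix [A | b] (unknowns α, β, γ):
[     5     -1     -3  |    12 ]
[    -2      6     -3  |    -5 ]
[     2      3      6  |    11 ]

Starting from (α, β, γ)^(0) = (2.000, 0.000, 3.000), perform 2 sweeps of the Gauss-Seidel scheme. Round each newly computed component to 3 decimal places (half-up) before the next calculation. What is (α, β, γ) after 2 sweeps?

Iteration 1:
  α = (12 - (-1)·0.000 - (-3)·3.000) / (5) = 4.200
  β = (-5 - (-2)·4.200 - (-3)·3.000) / (6) = 2.067
  γ = (11 - (2)·4.200 - (3)·2.067) / (6) = -0.600
Iteration 2:
  α = (12 - (-1)·2.067 - (-3)·-0.600) / (5) = 2.453
  β = (-5 - (-2)·2.453 - (-3)·-0.600) / (6) = -0.316
  γ = (11 - (2)·2.453 - (3)·-0.316) / (6) = 1.174

(2.453, -0.316, 1.174)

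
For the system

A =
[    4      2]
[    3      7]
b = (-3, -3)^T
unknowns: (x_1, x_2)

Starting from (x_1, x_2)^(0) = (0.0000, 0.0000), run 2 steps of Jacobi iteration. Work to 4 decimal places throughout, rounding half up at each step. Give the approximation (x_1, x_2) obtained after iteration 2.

(-0.5357, -0.1071)

Iteration 1:
  x_1 = (-3 - (2)·0.0000) / (4) = -0.7500
  x_2 = (-3 - (3)·0.0000) / (7) = -0.4286
Iteration 2:
  x_1 = (-3 - (2)·-0.4286) / (4) = -0.5357
  x_2 = (-3 - (3)·-0.7500) / (7) = -0.1071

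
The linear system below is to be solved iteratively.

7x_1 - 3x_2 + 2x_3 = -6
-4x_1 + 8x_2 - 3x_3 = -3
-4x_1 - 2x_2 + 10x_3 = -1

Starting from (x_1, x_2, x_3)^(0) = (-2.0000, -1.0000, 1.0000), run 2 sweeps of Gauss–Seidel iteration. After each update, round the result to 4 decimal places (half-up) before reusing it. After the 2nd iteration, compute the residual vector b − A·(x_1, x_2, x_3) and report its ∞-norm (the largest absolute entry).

Iteration 1:
  x_1 = (-6 - (-3)·-1.0000 - (2)·1.0000) / (7) = -1.5714
  x_2 = (-3 - (-4)·-1.5714 - (-3)·1.0000) / (8) = -0.7857
  x_3 = (-1 - (-4)·-1.5714 - (-2)·-0.7857) / (10) = -0.8857
Iteration 2:
  x_1 = (-6 - (-3)·-0.7857 - (2)·-0.8857) / (7) = -0.9408
  x_2 = (-3 - (-4)·-0.9408 - (-3)·-0.8857) / (8) = -1.1775
  x_3 = (-1 - (-4)·-0.9408 - (-2)·-1.1775) / (10) = -0.7118
Residual b − A·x = (-1.5233, 0.5214, -0.0002); ∞-norm = 1.5233

1.5233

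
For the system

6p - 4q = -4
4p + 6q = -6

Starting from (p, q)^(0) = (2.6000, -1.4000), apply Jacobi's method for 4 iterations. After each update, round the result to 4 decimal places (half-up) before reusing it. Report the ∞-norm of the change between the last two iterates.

Iteration 1:
  p = (-4 - (-4)·-1.4000) / (6) = -1.6000
  q = (-6 - (4)·2.6000) / (6) = -2.7333
Iteration 2:
  p = (-4 - (-4)·-2.7333) / (6) = -2.4889
  q = (-6 - (4)·-1.6000) / (6) = 0.0667
Iteration 3:
  p = (-4 - (-4)·0.0667) / (6) = -0.6222
  q = (-6 - (4)·-2.4889) / (6) = 0.6593
Iteration 4:
  p = (-4 - (-4)·0.6593) / (6) = -0.2271
  q = (-6 - (4)·-0.6222) / (6) = -0.5852
Change: (0.3951, -1.2445) → max |·| = 1.2445

1.2445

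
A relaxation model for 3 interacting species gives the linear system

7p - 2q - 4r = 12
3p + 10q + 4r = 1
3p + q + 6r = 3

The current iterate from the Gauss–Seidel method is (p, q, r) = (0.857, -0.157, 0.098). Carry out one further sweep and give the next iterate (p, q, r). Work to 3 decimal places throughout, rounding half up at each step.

One sweep:
  p = (12 - (-2)·-0.157 - (-4)·0.098) / (7) = 1.725
  q = (1 - (3)·1.725 - (4)·0.098) / (10) = -0.457
  r = (3 - (3)·1.725 - (1)·-0.457) / (6) = -0.286

(1.725, -0.457, -0.286)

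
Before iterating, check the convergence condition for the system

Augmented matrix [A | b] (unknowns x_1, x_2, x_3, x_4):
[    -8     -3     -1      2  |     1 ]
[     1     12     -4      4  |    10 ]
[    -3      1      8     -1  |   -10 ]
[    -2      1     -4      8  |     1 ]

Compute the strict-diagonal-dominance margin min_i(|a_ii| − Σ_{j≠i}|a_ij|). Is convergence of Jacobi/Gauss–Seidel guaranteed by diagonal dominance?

row 1: |-8| − (3+1+2) = 2
row 2: |12| − (1+4+4) = 3
row 3: |8| − (3+1+1) = 3
row 4: |8| − (2+1+4) = 1
minimum over rows = 1 → strictly diagonally dominant (convergence guaranteed)

1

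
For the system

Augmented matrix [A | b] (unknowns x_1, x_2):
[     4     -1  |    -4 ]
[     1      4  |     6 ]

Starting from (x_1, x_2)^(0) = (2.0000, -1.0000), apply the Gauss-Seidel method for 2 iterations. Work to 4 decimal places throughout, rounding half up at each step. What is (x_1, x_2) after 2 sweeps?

Iteration 1:
  x_1 = (-4 - (-1)·-1.0000) / (4) = -1.2500
  x_2 = (6 - (1)·-1.2500) / (4) = 1.8125
Iteration 2:
  x_1 = (-4 - (-1)·1.8125) / (4) = -0.5469
  x_2 = (6 - (1)·-0.5469) / (4) = 1.6367

(-0.5469, 1.6367)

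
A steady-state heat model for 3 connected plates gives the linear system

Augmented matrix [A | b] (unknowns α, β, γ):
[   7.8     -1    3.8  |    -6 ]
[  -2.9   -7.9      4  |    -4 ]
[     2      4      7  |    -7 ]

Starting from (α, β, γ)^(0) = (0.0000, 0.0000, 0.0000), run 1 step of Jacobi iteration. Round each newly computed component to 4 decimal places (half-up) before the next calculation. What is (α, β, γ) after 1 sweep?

(-0.7692, 0.5063, -1.0000)

Iteration 1:
  α = (-6 - (-1)·0.0000 - (3.8)·0.0000) / (7.8) = -0.7692
  β = (-4 - (-2.9)·0.0000 - (4)·0.0000) / (-7.9) = 0.5063
  γ = (-7 - (2)·0.0000 - (4)·0.0000) / (7) = -1.0000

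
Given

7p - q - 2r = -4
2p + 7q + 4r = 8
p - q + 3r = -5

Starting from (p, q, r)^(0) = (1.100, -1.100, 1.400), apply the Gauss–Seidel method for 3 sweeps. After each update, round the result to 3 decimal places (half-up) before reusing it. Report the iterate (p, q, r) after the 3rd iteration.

(-0.435, 1.625, -0.980)

Iteration 1:
  p = (-4 - (-1)·-1.100 - (-2)·1.400) / (7) = -0.329
  q = (8 - (2)·-0.329 - (4)·1.400) / (7) = 0.437
  r = (-5 - (1)·-0.329 - (-1)·0.437) / (3) = -1.411
Iteration 2:
  p = (-4 - (-1)·0.437 - (-2)·-1.411) / (7) = -0.912
  q = (8 - (2)·-0.912 - (4)·-1.411) / (7) = 2.210
  r = (-5 - (1)·-0.912 - (-1)·2.210) / (3) = -0.626
Iteration 3:
  p = (-4 - (-1)·2.210 - (-2)·-0.626) / (7) = -0.435
  q = (8 - (2)·-0.435 - (4)·-0.626) / (7) = 1.625
  r = (-5 - (1)·-0.435 - (-1)·1.625) / (3) = -0.980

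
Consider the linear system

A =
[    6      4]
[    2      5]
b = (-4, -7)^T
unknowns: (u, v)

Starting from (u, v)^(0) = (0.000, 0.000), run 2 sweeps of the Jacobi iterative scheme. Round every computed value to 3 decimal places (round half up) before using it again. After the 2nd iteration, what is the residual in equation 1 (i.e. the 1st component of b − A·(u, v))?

-1.070

Iteration 1:
  u = (-4 - (4)·0.000) / (6) = -0.667
  v = (-7 - (2)·0.000) / (5) = -1.400
Iteration 2:
  u = (-4 - (4)·-1.400) / (6) = 0.267
  v = (-7 - (2)·-0.667) / (5) = -1.133
Residual b − A·x = (-1.070, -1.869)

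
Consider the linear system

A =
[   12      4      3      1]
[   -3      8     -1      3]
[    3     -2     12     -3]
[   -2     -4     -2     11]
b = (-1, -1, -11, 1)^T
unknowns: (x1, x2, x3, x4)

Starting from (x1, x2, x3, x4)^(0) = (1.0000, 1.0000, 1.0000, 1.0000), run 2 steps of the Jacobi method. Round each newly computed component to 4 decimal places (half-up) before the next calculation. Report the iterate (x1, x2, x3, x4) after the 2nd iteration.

Iteration 1:
  x1 = (-1 - (4)·1.0000 - (3)·1.0000 - (1)·1.0000) / (12) = -0.7500
  x2 = (-1 - (-3)·1.0000 - (-1)·1.0000 - (3)·1.0000) / (8) = 0.0000
  x3 = (-11 - (3)·1.0000 - (-2)·1.0000 - (-3)·1.0000) / (12) = -0.7500
  x4 = (1 - (-2)·1.0000 - (-4)·1.0000 - (-2)·1.0000) / (11) = 0.8182
Iteration 2:
  x1 = (-1 - (4)·0.0000 - (3)·-0.7500 - (1)·0.8182) / (12) = 0.0360
  x2 = (-1 - (-3)·-0.7500 - (-1)·-0.7500 - (3)·0.8182) / (8) = -0.8068
  x3 = (-11 - (3)·-0.7500 - (-2)·0.0000 - (-3)·0.8182) / (12) = -0.5246
  x4 = (1 - (-2)·-0.7500 - (-4)·0.0000 - (-2)·-0.7500) / (11) = -0.1818

(0.0360, -0.8068, -0.5246, -0.1818)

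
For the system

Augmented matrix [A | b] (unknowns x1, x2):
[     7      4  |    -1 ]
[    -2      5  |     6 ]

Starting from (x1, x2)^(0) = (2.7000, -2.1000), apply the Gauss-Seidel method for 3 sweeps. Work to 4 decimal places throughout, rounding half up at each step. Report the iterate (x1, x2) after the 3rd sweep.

Iteration 1:
  x1 = (-1 - (4)·-2.1000) / (7) = 1.0571
  x2 = (6 - (-2)·1.0571) / (5) = 1.6228
Iteration 2:
  x1 = (-1 - (4)·1.6228) / (7) = -1.0702
  x2 = (6 - (-2)·-1.0702) / (5) = 0.7719
Iteration 3:
  x1 = (-1 - (4)·0.7719) / (7) = -0.5839
  x2 = (6 - (-2)·-0.5839) / (5) = 0.9664

(-0.5839, 0.9664)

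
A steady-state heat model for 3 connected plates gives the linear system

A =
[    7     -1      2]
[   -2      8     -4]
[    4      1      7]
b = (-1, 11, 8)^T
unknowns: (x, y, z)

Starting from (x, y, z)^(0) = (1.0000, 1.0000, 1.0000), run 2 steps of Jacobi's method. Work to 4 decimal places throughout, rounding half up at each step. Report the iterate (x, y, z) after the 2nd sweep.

(0.0383, 1.5179, 1.0025)

Iteration 1:
  x = (-1 - (-1)·1.0000 - (2)·1.0000) / (7) = -0.2857
  y = (11 - (-2)·1.0000 - (-4)·1.0000) / (8) = 2.1250
  z = (8 - (4)·1.0000 - (1)·1.0000) / (7) = 0.4286
Iteration 2:
  x = (-1 - (-1)·2.1250 - (2)·0.4286) / (7) = 0.0383
  y = (11 - (-2)·-0.2857 - (-4)·0.4286) / (8) = 1.5179
  z = (8 - (4)·-0.2857 - (1)·2.1250) / (7) = 1.0025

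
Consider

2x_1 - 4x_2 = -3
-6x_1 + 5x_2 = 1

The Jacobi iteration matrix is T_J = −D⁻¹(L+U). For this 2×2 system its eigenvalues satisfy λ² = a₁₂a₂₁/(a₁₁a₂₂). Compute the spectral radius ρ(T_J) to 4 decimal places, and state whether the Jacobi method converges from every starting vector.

a₁₂a₂₁/(a₁₁a₂₂) = (-4)·(-6) / ((2)·(5)) = 2.400000
ρ = √|2.400000| = √2.400000 = 1.5492
ρ > 1, so Jacobi diverges

1.5492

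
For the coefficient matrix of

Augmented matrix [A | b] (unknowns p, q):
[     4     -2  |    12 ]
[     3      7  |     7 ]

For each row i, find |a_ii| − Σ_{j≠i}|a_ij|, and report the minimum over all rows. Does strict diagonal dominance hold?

2

row 1: |4| − (2) = 2
row 2: |7| − (3) = 4
minimum over rows = 2 → strictly diagonally dominant (convergence guaranteed)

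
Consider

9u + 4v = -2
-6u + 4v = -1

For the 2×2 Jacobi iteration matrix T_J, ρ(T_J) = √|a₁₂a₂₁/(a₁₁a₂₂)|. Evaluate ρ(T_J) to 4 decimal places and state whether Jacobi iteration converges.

a₁₂a₂₁/(a₁₁a₂₂) = (4)·(-6) / ((9)·(4)) = -0.666667
ρ = √|-0.666667| = √0.666667 = 0.8165
ρ < 1, so Jacobi converges

0.8165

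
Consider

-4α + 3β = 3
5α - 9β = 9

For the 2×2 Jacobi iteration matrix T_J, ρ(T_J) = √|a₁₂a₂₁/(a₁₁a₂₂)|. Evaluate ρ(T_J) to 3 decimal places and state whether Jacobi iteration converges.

a₁₂a₂₁/(a₁₁a₂₂) = (3)·(5) / ((-4)·(-9)) = 0.416667
ρ = √|0.416667| = √0.416667 = 0.645
ρ < 1, so Jacobi converges

0.645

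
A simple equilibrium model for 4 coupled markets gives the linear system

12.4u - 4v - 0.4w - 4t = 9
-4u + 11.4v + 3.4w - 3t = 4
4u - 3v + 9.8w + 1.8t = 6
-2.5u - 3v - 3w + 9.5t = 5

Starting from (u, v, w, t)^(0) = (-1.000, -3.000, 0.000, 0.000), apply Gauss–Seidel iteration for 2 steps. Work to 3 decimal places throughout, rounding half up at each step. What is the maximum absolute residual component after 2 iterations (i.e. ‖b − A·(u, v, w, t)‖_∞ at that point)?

2.838

Iteration 1:
  u = (9 - (-4)·-3.000 - (-0.4)·0.000 - (-4)·0.000) / (12.4) = -0.242
  v = (4 - (-4)·-0.242 - (3.4)·0.000 - (-3)·0.000) / (11.4) = 0.266
  w = (6 - (4)·-0.242 - (-3)·0.266 - (1.8)·0.000) / (9.8) = 0.792
  t = (5 - (-2.5)·-0.242 - (-3)·0.266 - (-3)·0.792) / (9.5) = 0.797
Iteration 2:
  u = (9 - (-4)·0.266 - (-0.4)·0.792 - (-4)·0.797) / (12.4) = 1.094
  v = (4 - (-4)·1.094 - (3.4)·0.792 - (-3)·0.797) / (11.4) = 0.708
  w = (6 - (4)·1.094 - (-3)·0.708 - (1.8)·0.797) / (9.8) = 0.236
  t = (5 - (-2.5)·1.094 - (-3)·0.708 - (-3)·0.236) / (9.5) = 1.112
Residual b − A·x = (2.809, 2.838, -0.566, 0.003); ∞-norm = 2.838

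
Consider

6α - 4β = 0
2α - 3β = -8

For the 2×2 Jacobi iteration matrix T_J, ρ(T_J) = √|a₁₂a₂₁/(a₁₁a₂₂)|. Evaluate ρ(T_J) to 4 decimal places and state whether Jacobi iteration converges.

a₁₂a₂₁/(a₁₁a₂₂) = (-4)·(2) / ((6)·(-3)) = 0.444444
ρ = √|0.444444| = √0.444444 = 0.6667
ρ < 1, so Jacobi converges

0.6667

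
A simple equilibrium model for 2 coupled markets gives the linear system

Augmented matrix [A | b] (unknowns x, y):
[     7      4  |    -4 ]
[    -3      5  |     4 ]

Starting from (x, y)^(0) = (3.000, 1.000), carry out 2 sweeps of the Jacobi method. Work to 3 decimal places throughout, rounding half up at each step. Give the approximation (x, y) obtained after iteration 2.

Iteration 1:
  x = (-4 - (4)·1.000) / (7) = -1.143
  y = (4 - (-3)·3.000) / (5) = 2.600
Iteration 2:
  x = (-4 - (4)·2.600) / (7) = -2.057
  y = (4 - (-3)·-1.143) / (5) = 0.114

(-2.057, 0.114)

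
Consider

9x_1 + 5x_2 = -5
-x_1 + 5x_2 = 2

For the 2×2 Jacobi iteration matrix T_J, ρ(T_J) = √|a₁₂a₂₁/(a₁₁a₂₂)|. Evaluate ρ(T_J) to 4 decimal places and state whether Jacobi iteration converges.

0.3333

a₁₂a₂₁/(a₁₁a₂₂) = (5)·(-1) / ((9)·(5)) = -0.111111
ρ = √|-0.111111| = √0.111111 = 0.3333
ρ < 1, so Jacobi converges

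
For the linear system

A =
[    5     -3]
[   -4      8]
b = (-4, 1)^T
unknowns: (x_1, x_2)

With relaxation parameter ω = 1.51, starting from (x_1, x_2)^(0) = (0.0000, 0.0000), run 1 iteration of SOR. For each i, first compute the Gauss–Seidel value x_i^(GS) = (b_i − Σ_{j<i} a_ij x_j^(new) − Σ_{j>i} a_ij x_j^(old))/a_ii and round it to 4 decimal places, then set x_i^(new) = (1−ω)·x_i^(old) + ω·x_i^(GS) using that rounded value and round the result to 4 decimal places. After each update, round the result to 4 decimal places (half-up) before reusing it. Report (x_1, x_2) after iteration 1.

(-1.2080, -0.7233)

Iteration 1:
  x_1: GS value = (-4 - (-3)·0.0000) / (5) = -0.8000;  x_1 ← (1−ω)·0.0000 + ω·-0.8000 = -1.2080
  x_2: GS value = (1 - (-4)·-1.2080) / (8) = -0.4790;  x_2 ← (1−ω)·0.0000 + ω·-0.4790 = -0.7233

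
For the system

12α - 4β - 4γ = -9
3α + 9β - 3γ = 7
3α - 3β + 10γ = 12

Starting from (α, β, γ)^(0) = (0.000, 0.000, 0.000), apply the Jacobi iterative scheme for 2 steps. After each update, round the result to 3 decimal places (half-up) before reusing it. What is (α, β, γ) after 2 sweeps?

Iteration 1:
  α = (-9 - (-4)·0.000 - (-4)·0.000) / (12) = -0.750
  β = (7 - (3)·0.000 - (-3)·0.000) / (9) = 0.778
  γ = (12 - (3)·0.000 - (-3)·0.000) / (10) = 1.200
Iteration 2:
  α = (-9 - (-4)·0.778 - (-4)·1.200) / (12) = -0.091
  β = (7 - (3)·-0.750 - (-3)·1.200) / (9) = 1.428
  γ = (12 - (3)·-0.750 - (-3)·0.778) / (10) = 1.658

(-0.091, 1.428, 1.658)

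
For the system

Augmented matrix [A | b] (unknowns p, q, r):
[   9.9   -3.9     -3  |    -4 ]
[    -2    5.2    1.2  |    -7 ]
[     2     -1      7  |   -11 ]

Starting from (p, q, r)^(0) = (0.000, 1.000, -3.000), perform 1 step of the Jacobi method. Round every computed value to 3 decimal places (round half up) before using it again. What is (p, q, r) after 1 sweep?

(-0.919, -0.654, -1.429)

Iteration 1:
  p = (-4 - (-3.9)·1.000 - (-3)·-3.000) / (9.9) = -0.919
  q = (-7 - (-2)·0.000 - (1.2)·-3.000) / (5.2) = -0.654
  r = (-11 - (2)·0.000 - (-1)·1.000) / (7) = -1.429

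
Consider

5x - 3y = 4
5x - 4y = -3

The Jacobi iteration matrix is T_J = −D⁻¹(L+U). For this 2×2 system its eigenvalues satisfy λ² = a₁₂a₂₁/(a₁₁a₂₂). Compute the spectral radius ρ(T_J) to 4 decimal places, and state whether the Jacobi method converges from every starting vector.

a₁₂a₂₁/(a₁₁a₂₂) = (-3)·(5) / ((5)·(-4)) = 0.750000
ρ = √|0.750000| = √0.750000 = 0.8660
ρ < 1, so Jacobi converges

0.8660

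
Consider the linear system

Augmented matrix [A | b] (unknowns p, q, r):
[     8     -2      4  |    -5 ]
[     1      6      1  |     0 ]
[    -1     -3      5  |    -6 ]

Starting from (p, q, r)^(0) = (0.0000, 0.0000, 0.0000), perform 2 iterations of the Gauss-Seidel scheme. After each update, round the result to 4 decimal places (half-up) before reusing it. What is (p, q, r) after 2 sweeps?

Iteration 1:
  p = (-5 - (-2)·0.0000 - (4)·0.0000) / (8) = -0.6250
  q = (0 - (1)·-0.6250 - (1)·0.0000) / (6) = 0.1042
  r = (-6 - (-1)·-0.6250 - (-3)·0.1042) / (5) = -1.2625
Iteration 2:
  p = (-5 - (-2)·0.1042 - (4)·-1.2625) / (8) = 0.0323
  q = (0 - (1)·0.0323 - (1)·-1.2625) / (6) = 0.2050
  r = (-6 - (-1)·0.0323 - (-3)·0.2050) / (5) = -1.0705

(0.0323, 0.2050, -1.0705)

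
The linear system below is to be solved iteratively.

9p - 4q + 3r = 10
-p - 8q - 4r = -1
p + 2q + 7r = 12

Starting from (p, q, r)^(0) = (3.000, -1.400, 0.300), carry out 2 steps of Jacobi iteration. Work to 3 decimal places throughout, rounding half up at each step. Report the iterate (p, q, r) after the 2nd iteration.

(0.371, -0.767, 1.773)

Iteration 1:
  p = (10 - (-4)·-1.400 - (3)·0.300) / (9) = 0.389
  q = (-1 - (-1)·3.000 - (-4)·0.300) / (-8) = -0.400
  r = (12 - (1)·3.000 - (2)·-1.400) / (7) = 1.686
Iteration 2:
  p = (10 - (-4)·-0.400 - (3)·1.686) / (9) = 0.371
  q = (-1 - (-1)·0.389 - (-4)·1.686) / (-8) = -0.767
  r = (12 - (1)·0.389 - (2)·-0.400) / (7) = 1.773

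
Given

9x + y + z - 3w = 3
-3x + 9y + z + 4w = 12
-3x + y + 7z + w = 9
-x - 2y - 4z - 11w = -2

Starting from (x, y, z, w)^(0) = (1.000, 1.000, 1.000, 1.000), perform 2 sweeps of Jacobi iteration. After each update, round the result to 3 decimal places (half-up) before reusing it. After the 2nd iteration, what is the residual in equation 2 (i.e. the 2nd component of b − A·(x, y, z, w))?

Iteration 1:
  x = (3 - (1)·1.000 - (1)·1.000 - (-3)·1.000) / (9) = 0.444
  y = (12 - (-3)·1.000 - (1)·1.000 - (4)·1.000) / (9) = 1.111
  z = (9 - (-3)·1.000 - (1)·1.000 - (1)·1.000) / (7) = 1.429
  w = (-2 - (-1)·1.000 - (-2)·1.000 - (-4)·1.000) / (-11) = -0.455
Iteration 2:
  x = (3 - (1)·1.111 - (1)·1.429 - (-3)·-0.455) / (9) = -0.101
  y = (12 - (-3)·0.444 - (1)·1.429 - (4)·-0.455) / (9) = 1.525
  z = (9 - (-3)·0.444 - (1)·1.111 - (1)·-0.455) / (7) = 1.382
  w = (-2 - (-1)·0.444 - (-2)·1.111 - (-4)·1.429) / (-11) = -0.580
Residual b − A·x = (-0.738, -1.090, -1.922, 0.097)

-1.090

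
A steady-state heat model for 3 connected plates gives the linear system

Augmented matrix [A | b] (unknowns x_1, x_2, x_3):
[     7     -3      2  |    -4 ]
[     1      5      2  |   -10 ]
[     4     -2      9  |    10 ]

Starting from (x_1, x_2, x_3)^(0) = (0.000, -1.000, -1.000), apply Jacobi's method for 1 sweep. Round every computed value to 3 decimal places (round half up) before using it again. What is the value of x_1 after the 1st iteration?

Iteration 1:
  x_1 = (-4 - (-3)·-1.000 - (2)·-1.000) / (7) = -0.714
  x_2 = (-10 - (1)·0.000 - (2)·-1.000) / (5) = -1.600
  x_3 = (10 - (4)·0.000 - (-2)·-1.000) / (9) = 0.889

-0.714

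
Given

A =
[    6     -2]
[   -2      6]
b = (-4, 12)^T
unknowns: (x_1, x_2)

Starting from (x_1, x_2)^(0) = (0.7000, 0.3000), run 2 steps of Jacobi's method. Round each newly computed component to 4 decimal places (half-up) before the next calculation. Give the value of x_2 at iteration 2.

Iteration 1:
  x_1 = (-4 - (-2)·0.3000) / (6) = -0.5667
  x_2 = (12 - (-2)·0.7000) / (6) = 2.2333
Iteration 2:
  x_1 = (-4 - (-2)·2.2333) / (6) = 0.0778
  x_2 = (12 - (-2)·-0.5667) / (6) = 1.8111

1.8111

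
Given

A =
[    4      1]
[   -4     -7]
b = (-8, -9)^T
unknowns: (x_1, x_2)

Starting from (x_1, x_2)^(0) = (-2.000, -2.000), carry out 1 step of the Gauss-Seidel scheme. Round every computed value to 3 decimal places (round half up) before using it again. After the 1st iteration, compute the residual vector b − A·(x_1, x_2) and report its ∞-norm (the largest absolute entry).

4.143

Iteration 1:
  x_1 = (-8 - (1)·-2.000) / (4) = -1.500
  x_2 = (-9 - (-4)·-1.500) / (-7) = 2.143
Residual b − A·x = (-4.143, 0.001); ∞-norm = 4.143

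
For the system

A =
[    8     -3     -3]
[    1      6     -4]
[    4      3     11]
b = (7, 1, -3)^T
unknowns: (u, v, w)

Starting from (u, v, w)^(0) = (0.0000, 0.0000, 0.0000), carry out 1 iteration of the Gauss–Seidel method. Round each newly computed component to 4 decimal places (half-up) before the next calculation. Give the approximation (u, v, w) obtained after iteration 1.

Iteration 1:
  u = (7 - (-3)·0.0000 - (-3)·0.0000) / (8) = 0.8750
  v = (1 - (1)·0.8750 - (-4)·0.0000) / (6) = 0.0208
  w = (-3 - (4)·0.8750 - (3)·0.0208) / (11) = -0.5966

(0.8750, 0.0208, -0.5966)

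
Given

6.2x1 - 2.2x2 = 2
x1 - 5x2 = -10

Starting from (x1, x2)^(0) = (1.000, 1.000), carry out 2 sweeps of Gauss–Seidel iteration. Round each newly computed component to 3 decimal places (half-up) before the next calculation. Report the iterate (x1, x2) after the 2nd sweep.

Iteration 1:
  x1 = (2 - (-2.2)·1.000) / (6.2) = 0.677
  x2 = (-10 - (1)·0.677) / (-5) = 2.135
Iteration 2:
  x1 = (2 - (-2.2)·2.135) / (6.2) = 1.080
  x2 = (-10 - (1)·1.080) / (-5) = 2.216

(1.080, 2.216)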